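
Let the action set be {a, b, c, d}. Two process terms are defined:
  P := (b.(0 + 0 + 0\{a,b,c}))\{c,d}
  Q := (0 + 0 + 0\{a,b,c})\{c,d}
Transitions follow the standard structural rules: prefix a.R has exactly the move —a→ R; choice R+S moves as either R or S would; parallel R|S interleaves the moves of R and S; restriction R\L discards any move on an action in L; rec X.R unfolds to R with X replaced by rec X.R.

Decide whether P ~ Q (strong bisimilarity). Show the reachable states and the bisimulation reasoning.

P's transition system — 2 states:
  s0 = (b.(0 + 0 + 0\{a,b,c}))\{c,d} :: ··b··> s1
  s1 = (0 + 0 + 0\{a,b,c})\{c,d} :: ·
Q's transition system — 1 states:
  t0 = (0 + 0 + 0\{a,b,c})\{c,d} :: ·
Bisimilarity quotient blocks:
  B0 = {s0}
  B1 = {s1, t0}
s0 ∈ B0, t0 ∈ B1 → different blocks

not bisimilar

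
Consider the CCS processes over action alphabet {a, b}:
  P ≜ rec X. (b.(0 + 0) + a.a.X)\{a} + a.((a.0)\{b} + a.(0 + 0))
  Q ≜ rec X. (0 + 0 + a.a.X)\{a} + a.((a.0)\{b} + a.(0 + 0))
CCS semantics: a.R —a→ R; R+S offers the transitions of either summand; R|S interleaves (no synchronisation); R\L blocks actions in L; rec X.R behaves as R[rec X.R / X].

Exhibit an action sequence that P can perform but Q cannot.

Reachable graph of P (5 states):
  p0 = rec X. (b.(0 + 0) + a.a.X)\{a} + a.((a.0)\{b} + a.(0 + 0)) :: —a→ p1, —b→ p2
  p1 = (a.0)\{b} + a.(0 + 0) :: —a→ p3, —a→ p4
  p2 = (0 + 0)\{a} :: stopped
  p3 = 0 + 0 :: stopped
  p4 = 0\{b} :: stopped
Reachable graph of Q (4 states):
  q0 = rec X. (0 + 0 + a.a.X)\{a} + a.((a.0)\{b} + a.(0 + 0)) :: —a→ q1
  q1 = (a.0)\{b} + a.(0 + 0) :: —a→ q2, —a→ q3
  q2 = 0 + 0 :: stopped
  q3 = 0\{b} :: stopped
Run σ = ⟨b⟩ on P: start {p0}
  [1] b ⇒ {p2}
  ✓ P
Run σ = ⟨b⟩ on Q: start {q0}
  [1] b ⇒ ∅  — Q cannot continue

b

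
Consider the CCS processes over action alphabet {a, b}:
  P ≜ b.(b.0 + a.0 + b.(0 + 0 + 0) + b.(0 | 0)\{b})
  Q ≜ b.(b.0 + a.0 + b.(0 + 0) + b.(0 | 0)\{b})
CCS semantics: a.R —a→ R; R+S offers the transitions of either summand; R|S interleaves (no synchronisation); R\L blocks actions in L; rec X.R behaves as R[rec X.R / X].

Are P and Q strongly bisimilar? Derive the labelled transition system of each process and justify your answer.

bisimilar

P's transition system — 5 states:
  m0 = b.(b.0 + a.0 + b.(0 + 0 + 0) + b.(0 | 0)\{b}) | -b-> m1
  m1 = b.0 + a.0 + b.(0 + 0 + 0) + b.(0 | 0)\{b} | -a-> m2, -b-> m2, -b-> m3, -b-> m4
  m2 = 0 | ∅
  m3 = (0 | 0)\{b} | ∅
  m4 = 0 + 0 + 0 | ∅
Q's transition system — 5 states:
  n0 = b.(b.0 + a.0 + b.(0 + 0) + b.(0 | 0)\{b}) | -b-> n1
  n1 = b.0 + a.0 + b.(0 + 0) + b.(0 | 0)\{b} | -a-> n2, -b-> n2, -b-> n3, -b-> n4
  n2 = 0 | ∅
  n3 = (0 | 0)\{b} | ∅
  n4 = 0 + 0 | ∅
Partition-refinement fixed point:
  B0 = {m0, n0}
  B1 = {m1, n1}
  B2 = {m2, m3, m4, n2, n3, n4}
m0 ∈ B0, n0 ∈ B0 → same block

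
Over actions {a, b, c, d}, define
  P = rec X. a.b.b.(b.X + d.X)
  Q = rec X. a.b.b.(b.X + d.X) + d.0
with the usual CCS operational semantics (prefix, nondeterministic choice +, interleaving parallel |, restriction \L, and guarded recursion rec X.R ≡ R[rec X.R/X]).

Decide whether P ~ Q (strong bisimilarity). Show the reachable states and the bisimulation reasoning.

not bisimilar

LTS(P): 4 reachable states
  m0 = rec X. a.b.b.(b.X + d.X) ⊢ ··a··> m1
  m1 = b.b.(b.(rec X. a.b.b.(b.X + d.X)) + d.(rec X. a.b.b.(b.X + d.X))) ⊢ ··b··> m2
  m2 = b.(b.(rec X. a.b.b.(b.X + d.X)) + d.(rec X. a.b.b.(b.X + d.X))) ⊢ ··b··> m3
  m3 = b.(rec X. a.b.b.(b.X + d.X)) + d.(rec X. a.b.b.(b.X + d.X)) ⊢ ··b··> m0, ··d··> m0
LTS(Q): 5 reachable states
  n0 = rec X. a.b.b.(b.X + d.X) + d.0 ⊢ ··a··> n1, ··d··> n2
  n1 = b.b.(b.(rec X. a.b.b.(b.X + d.X) + d.0) + d.(rec X. a.b.b.(b.X + d.X) + d.0)) ⊢ ··b··> n3
  n2 = 0 ⊢ ∅
  n3 = b.(b.(rec X. a.b.b.(b.X + d.X) + d.0) + d.(rec X. a.b.b.(b.X + d.X) + d.0)) ⊢ ··b··> n4
  n4 = b.(rec X. a.b.b.(b.X + d.X) + d.0) + d.(rec X. a.b.b.(b.X + d.X) + d.0) ⊢ ··b··> n0, ··d··> n0
Partition-refinement fixed point:
  B0 = {m0}
  B1 = {m1}
  B2 = {m2}
  B3 = {m3}
  B4 = {n0}
  B5 = {n1}
  B6 = {n3}
  B7 = {n4}
  B8 = {n2}
m0 ∈ B0, n0 ∈ B4 → different blocks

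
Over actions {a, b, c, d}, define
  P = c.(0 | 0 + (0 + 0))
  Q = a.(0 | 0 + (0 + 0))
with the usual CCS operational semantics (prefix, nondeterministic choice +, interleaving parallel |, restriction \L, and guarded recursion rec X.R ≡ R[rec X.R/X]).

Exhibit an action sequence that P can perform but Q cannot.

Reachable graph of P (2 states):
  p0 = c.(0 | 0 + (0 + 0)) ⊢ -c-> p1
  p1 = 0 | 0 + (0 + 0) ⊢ (no moves)
Reachable graph of Q (2 states):
  q0 = a.(0 | 0 + (0 + 0)) ⊢ -a-> q1
  q1 = 0 | 0 + (0 + 0) ⊢ (no moves)
Trace ⟨c⟩ through P, begin at {p0}:
  step 1 (c): {p1}
  P completes σ.
Trace ⟨c⟩ through Q, begin at {q0}:
  step 1 (c): no successor for Q

c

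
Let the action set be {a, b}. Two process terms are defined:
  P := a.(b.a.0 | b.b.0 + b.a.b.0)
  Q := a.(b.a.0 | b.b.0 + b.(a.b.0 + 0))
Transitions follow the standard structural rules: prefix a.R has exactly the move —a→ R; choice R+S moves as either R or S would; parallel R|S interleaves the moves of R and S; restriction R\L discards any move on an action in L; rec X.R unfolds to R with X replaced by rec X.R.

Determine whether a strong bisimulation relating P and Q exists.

P's transition system — 13 states:
  s0 = a.(b.a.0 | b.b.0 + b.a.b.0) :: --a--▸ s1
  s1 = b.a.0 | b.b.0 + b.a.b.0 :: --b--▸ s2, --b--▸ s3, --b--▸ s4
  s2 = a.0 | b.b.0 :: --a--▸ s5, --b--▸ s6
  s3 = a.b.0 :: --a--▸ s7
  s4 = b.a.0 | b.0 :: --b--▸ s6, --b--▸ s8
  s5 = 0 | b.b.0 :: --b--▸ s9
  s6 = a.0 | b.0 :: --a--▸ s9, --b--▸ s10
  s7 = b.0 :: --b--▸ s11
  s8 = b.a.0 | 0 :: --b--▸ s10
  s9 = 0 | b.0 :: --b--▸ s12
  s10 = a.0 | 0 :: --a--▸ s12
  s11 = 0 :: stopped
  s12 = 0 | 0 :: stopped
Q's transition system — 13 states:
  t0 = a.(b.a.0 | b.b.0 + b.(a.b.0 + 0)) :: --a--▸ t1
  t1 = b.a.0 | b.b.0 + b.(a.b.0 + 0) :: --b--▸ t2, --b--▸ t3, --b--▸ t4
  t2 = a.0 | b.b.0 :: --a--▸ t5, --b--▸ t6
  t3 = a.b.0 + 0 :: --a--▸ t7
  t4 = b.a.0 | b.0 :: --b--▸ t6, --b--▸ t8
  t5 = 0 | b.b.0 :: --b--▸ t9
  t6 = a.0 | b.0 :: --a--▸ t9, --b--▸ t10
  t7 = b.0 :: --b--▸ t11
  t8 = b.a.0 | 0 :: --b--▸ t10
  t9 = 0 | b.0 :: --b--▸ t12
  t10 = a.0 | 0 :: --a--▸ t12
  t11 = 0 :: stopped
  t12 = 0 | 0 :: stopped
Bisimilarity quotient blocks:
  B0 = {s0, t0}
  B1 = {s1, t1}
  B2 = {s2, t2}
  B3 = {s5, t5}
  B4 = {s7, s9, t7, t9}
  B5 = {s11, s12, t11, t12}
  B6 = {s6, t6}
  B7 = {s10, t10}
  B8 = {s4, t4}
  B9 = {s8, t8}
  B10 = {s3, t3}
s0 ∈ B0, t0 ∈ B0 → same block

bisimilar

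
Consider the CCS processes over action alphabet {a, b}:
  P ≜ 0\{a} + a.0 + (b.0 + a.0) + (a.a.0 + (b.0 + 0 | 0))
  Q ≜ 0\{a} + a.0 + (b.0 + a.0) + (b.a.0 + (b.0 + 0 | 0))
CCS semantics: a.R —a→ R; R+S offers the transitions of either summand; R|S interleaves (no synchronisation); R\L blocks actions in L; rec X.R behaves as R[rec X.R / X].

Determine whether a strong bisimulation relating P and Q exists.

P ≁ Q

Reachable graph of P (3 states):
  s0 = 0\{a} + a.0 + (b.0 + a.0) + (a.a.0 + (b.0 + 0 | 0)) :: —a→ s1, —a→ s2, —b→ s1
  s1 = 0 :: ∅
  s2 = a.0 :: —a→ s1
Reachable graph of Q (3 states):
  t0 = 0\{a} + a.0 + (b.0 + a.0) + (b.a.0 + (b.0 + 0 | 0)) :: —a→ t1, —b→ t1, —b→ t2
  t1 = 0 :: ∅
  t2 = a.0 :: —a→ t1
Partition-refinement fixed point:
  B0 = {s0}
  B1 = {s1, t1}
  B2 = {s2, t2}
  B3 = {t0}
s0 ∈ B0, t0 ∈ B3 → different blocks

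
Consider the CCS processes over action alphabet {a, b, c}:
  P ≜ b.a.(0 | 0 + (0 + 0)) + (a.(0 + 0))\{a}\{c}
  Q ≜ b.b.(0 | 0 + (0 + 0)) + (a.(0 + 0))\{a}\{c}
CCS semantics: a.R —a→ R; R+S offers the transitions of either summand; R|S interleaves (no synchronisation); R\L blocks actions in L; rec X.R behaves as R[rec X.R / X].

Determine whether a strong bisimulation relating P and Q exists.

NO

P's transition system — 3 states:
  p0 = b.a.(0 | 0 + (0 + 0)) + (a.(0 + 0))\{a}\{c} has moves =b=> p1
  p1 = a.(0 | 0 + (0 + 0)) has moves =a=> p2
  p2 = 0 | 0 + (0 + 0) has moves (no moves)
Q's transition system — 3 states:
  q0 = b.b.(0 | 0 + (0 + 0)) + (a.(0 + 0))\{a}\{c} has moves =b=> q1
  q1 = b.(0 | 0 + (0 + 0)) has moves =b=> q2
  q2 = 0 | 0 + (0 + 0) has moves (no moves)
Coarsest stable partition (strong bisimilarity classes):
  B0 = {p0}
  B1 = {p1}
  B2 = {p2, q2}
  B3 = {q0}
  B4 = {q1}
p0 ∈ B0, q0 ∈ B3 → different blocks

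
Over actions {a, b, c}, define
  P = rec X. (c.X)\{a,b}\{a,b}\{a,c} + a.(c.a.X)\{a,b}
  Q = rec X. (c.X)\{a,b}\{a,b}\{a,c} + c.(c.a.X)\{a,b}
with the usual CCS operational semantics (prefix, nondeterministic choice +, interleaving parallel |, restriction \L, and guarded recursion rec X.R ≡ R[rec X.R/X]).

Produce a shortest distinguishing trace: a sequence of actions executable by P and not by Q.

LTS(P): 3 reachable states
  s0 = rec X. (c.X)\{a,b}\{a,b}\{a,c} + a.(c.a.X)\{a,b} ⊢ ··a··> s1
  s1 = (c.a.(rec X. (c.X)\{a,b}\{a,b}\{a,c} + a.(c.a.X)\{a,b}))\{a,b} ⊢ ··c··> s2
  s2 = (a.(rec X. (c.X)\{a,b}\{a,b}\{a,c} + a.(c.a.X)\{a,b}))\{a,b} ⊢ ·
LTS(Q): 3 reachable states
  t0 = rec X. (c.X)\{a,b}\{a,b}\{a,c} + c.(c.a.X)\{a,b} ⊢ ··c··> t1
  t1 = (c.a.(rec X. (c.X)\{a,b}\{a,b}\{a,c} + c.(c.a.X)\{a,b}))\{a,b} ⊢ ··c··> t2
  t2 = (a.(rec X. (c.X)\{a,b}\{a,b}\{a,c} + c.(c.a.X)\{a,b}))\{a,b} ⊢ ·
Executing a from P (initial set {s0}):
  after a @ step 1: {s1}
  — P admits the full trace.
Executing a from Q (initial set {t0}):
  after a @ step 1: ∅  — Q cannot continue

a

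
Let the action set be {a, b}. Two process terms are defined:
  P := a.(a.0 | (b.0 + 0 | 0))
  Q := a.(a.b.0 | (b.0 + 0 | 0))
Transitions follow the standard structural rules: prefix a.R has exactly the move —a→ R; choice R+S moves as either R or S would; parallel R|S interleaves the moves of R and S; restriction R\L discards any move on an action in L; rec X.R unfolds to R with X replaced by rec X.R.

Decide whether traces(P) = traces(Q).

NO — witness ⟨aabb⟩

LTS(P): 5 reachable states
  u0 = a.(a.0 | (b.0 + 0 | 0)) → ··a··> u1
  u1 = a.0 | (b.0 + 0 | 0) → ··a··> u2, ··b··> u3
  u2 = 0 | (b.0 + 0 | 0) → ··b··> u4
  u3 = a.0 | 0 → ··a··> u4
  u4 = 0 | 0 → (no moves)
LTS(Q): 7 reachable states
  v0 = a.(a.b.0 | (b.0 + 0 | 0)) → ··a··> v1
  v1 = a.b.0 | (b.0 + 0 | 0) → ··a··> v2, ··b··> v3
  v2 = b.0 | (b.0 + 0 | 0) → ··b··> v4, ··b··> v5
  v3 = a.b.0 | 0 → ··a··> v5
  v4 = 0 | (b.0 + 0 | 0) → ··b··> v6
  v5 = b.0 | 0 → ··b··> v6
  v6 = 0 | 0 → (no moves)
Executing aabb from Q (initial set {v0}):
  step 1 (a): {v1}
  step 2 (a): {v2}
  step 3 (b): {v4, v5}
  step 4 (b): {v6}
  — Q admits the full trace.
Executing aabb from P (initial set {u0}):
  step 1 (a): {u1}
  step 2 (a): {u2}
  step 3 (b): {u4}
  step 4 (b): ∅  — P cannot continue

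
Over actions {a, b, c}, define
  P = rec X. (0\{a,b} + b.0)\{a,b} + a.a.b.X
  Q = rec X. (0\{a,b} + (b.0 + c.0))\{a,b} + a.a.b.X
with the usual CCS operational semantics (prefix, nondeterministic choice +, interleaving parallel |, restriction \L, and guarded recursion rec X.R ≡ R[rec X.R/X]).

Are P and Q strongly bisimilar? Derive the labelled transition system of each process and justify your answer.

P ≁ Q

Reachable graph of P (3 states):
  p0 = rec X. (0\{a,b} + b.0)\{a,b} + a.a.b.X :: -a-> p1
  p1 = a.b.(rec X. (0\{a,b} + b.0)\{a,b} + a.a.b.X) :: -a-> p2
  p2 = b.(rec X. (0\{a,b} + b.0)\{a,b} + a.a.b.X) :: -b-> p0
Reachable graph of Q (4 states):
  q0 = rec X. (0\{a,b} + (b.0 + c.0))\{a,b} + a.a.b.X :: -a-> q1, -c-> q2
  q1 = a.b.(rec X. (0\{a,b} + (b.0 + c.0))\{a,b} + a.a.b.X) :: -a-> q3
  q2 = 0\{a,b} :: ·
  q3 = b.(rec X. (0\{a,b} + (b.0 + c.0))\{a,b} + a.a.b.X) :: -b-> q0
Partition-refinement fixed point:
  B0 = {p0}
  B1 = {p1}
  B2 = {p2}
  B3 = {q0}
  B4 = {q1}
  B5 = {q3}
  B6 = {q2}
p0 ∈ B0, q0 ∈ B3 → different blocks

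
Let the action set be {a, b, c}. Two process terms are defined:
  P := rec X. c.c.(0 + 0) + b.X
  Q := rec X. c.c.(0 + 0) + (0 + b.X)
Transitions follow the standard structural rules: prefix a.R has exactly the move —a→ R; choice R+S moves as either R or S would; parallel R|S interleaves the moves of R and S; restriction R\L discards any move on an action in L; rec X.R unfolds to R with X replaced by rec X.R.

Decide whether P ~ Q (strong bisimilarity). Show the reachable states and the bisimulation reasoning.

Reachable graph of P (3 states):
  u0 = rec X. c.c.(0 + 0) + b.X has moves -b-> u0, -c-> u1
  u1 = c.(0 + 0) has moves -c-> u2
  u2 = 0 + 0 has moves stopped
Reachable graph of Q (3 states):
  v0 = rec X. c.c.(0 + 0) + (0 + b.X) has moves -b-> v0, -c-> v1
  v1 = c.(0 + 0) has moves -c-> v2
  v2 = 0 + 0 has moves stopped
Coarsest stable partition (strong bisimilarity classes):
  B0 = {u0, v0}
  B1 = {u1, v1}
  B2 = {u2, v2}
u0 ∈ B0, v0 ∈ B0 → same block

P ~ Q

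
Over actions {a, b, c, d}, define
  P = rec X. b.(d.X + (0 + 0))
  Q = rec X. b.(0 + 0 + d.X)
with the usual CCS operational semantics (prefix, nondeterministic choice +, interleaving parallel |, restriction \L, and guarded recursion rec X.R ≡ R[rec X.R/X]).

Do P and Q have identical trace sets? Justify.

P's transition system — 2 states:
  u0 = rec X. b.(d.X + (0 + 0)) has moves ··b··> u1
  u1 = d.(rec X. b.(d.X + (0 + 0))) + (0 + 0) has moves ··d··> u0
Q's transition system — 2 states:
  v0 = rec X. b.(0 + 0 + d.X) has moves ··b··> v1
  v1 = 0 + 0 + d.(rec X. b.(0 + 0 + d.X)) has moves ··d··> v0
Coarsest stable partition (strong bisimilarity classes):
  B0 = {u0, v0}
  B1 = {u1, v1}
u0 ∈ B0, v0 ∈ B0 → same block
Bisimilar ⇒ trace-equivalent.

traces(P) = traces(Q)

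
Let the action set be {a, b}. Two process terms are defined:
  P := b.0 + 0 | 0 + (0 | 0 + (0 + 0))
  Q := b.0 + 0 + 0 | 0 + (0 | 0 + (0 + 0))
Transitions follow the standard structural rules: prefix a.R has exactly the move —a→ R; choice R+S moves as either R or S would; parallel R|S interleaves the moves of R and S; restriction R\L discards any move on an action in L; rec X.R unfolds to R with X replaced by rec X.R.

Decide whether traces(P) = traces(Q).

trace-equivalent

Reachable graph of P (2 states):
  s0 = b.0 + 0 | 0 + (0 | 0 + (0 + 0)) | =b=> s1
  s1 = 0 | ·
Reachable graph of Q (2 states):
  t0 = b.0 + 0 + 0 | 0 + (0 | 0 + (0 + 0)) | =b=> t1
  t1 = 0 | ·
Coarsest stable partition (strong bisimilarity classes):
  B0 = {s0, t0}
  B1 = {s1, t1}
s0 ∈ B0, t0 ∈ B0 → same block
Bisimilar ⇒ trace-equivalent.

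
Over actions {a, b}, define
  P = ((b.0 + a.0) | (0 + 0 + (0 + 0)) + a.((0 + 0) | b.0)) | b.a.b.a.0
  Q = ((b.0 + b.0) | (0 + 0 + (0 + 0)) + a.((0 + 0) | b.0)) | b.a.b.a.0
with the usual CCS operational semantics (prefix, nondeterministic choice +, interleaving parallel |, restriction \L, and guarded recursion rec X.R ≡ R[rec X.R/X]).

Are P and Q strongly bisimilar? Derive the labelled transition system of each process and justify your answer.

LTS(P): 20 reachable states
  p0 = ((b.0 + a.0) | (0 + 0 + (0 + 0)) + a.((0 + 0) | b.0)) | b.a.b.a.0 | =a=> p1, =a=> p2, =b=> p2, =b=> p3
  p1 = (0 + 0) | b.0 | b.a.b.a.0 | =b=> p4, =b=> p5
  p2 = 0 | (0 + 0 + (0 + 0)) | b.a.b.a.0 | =b=> p6
  p3 = ((b.0 + a.0) | (0 + 0 + (0 + 0)) + a.((0 + 0) | b.0)) | a.b.a.0 | =a=> p5, =a=> p6, =a=> p7, =b=> p6
  p4 = (0 + 0) | 0 | b.a.b.a.0 | =b=> p8
  p5 = (0 + 0) | b.0 | a.b.a.0 | =a=> p9, =b=> p8
  p6 = 0 | (0 + 0 + (0 + 0)) | a.b.a.0 | =a=> p10
  p7 = ((b.0 + a.0) | (0 + 0 + (0 + 0)) + a.((0 + 0) | b.0)) | b.a.0 | =a=> p10, =a=> p9, =b=> p10, =b=> p11
  p8 = (0 + 0) | 0 | a.b.a.0 | =a=> p12
  p9 = (0 + 0) | b.0 | b.a.0 | =b=> p12, =b=> p13
  p10 = 0 | (0 + 0 + (0 + 0)) | b.a.0 | =b=> p14
  p11 = ((b.0 + a.0) | (0 + 0 + (0 + 0)) + a.((0 + 0) | b.0)) | a.0 | =a=> p13, =a=> p14, =a=> p15, =b=> p14
  p12 = (0 + 0) | 0 | b.a.0 | =b=> p16
  p13 = (0 + 0) | b.0 | a.0 | =a=> p17, =b=> p16
  p14 = 0 | (0 + 0 + (0 + 0)) | a.0 | =a=> p18
  p15 = ((b.0 + a.0) | (0 + 0 + (0 + 0)) + a.((0 + 0) | b.0)) | 0 | =a=> p17, =a=> p18, =b=> p18
  p16 = (0 + 0) | 0 | a.0 | =a=> p19
  p17 = (0 + 0) | b.0 | 0 | =b=> p19
  p18 = 0 | (0 + 0 + (0 + 0)) | 0 | stopped
  p19 = (0 + 0) | 0 | 0 | stopped
LTS(Q): 20 reachable states
  q0 = ((b.0 + b.0) | (0 + 0 + (0 + 0)) + a.((0 + 0) | b.0)) | b.a.b.a.0 | =a=> q1, =b=> q2, =b=> q3
  q1 = (0 + 0) | b.0 | b.a.b.a.0 | =b=> q4, =b=> q5
  q2 = ((b.0 + b.0) | (0 + 0 + (0 + 0)) + a.((0 + 0) | b.0)) | a.b.a.0 | =a=> q5, =a=> q6, =b=> q7
  q3 = 0 | (0 + 0 + (0 + 0)) | b.a.b.a.0 | =b=> q7
  q4 = (0 + 0) | 0 | b.a.b.a.0 | =b=> q8
  q5 = (0 + 0) | b.0 | a.b.a.0 | =a=> q9, =b=> q8
  q6 = ((b.0 + b.0) | (0 + 0 + (0 + 0)) + a.((0 + 0) | b.0)) | b.a.0 | =a=> q9, =b=> q10, =b=> q11
  q7 = 0 | (0 + 0 + (0 + 0)) | a.b.a.0 | =a=> q11
  q8 = (0 + 0) | 0 | a.b.a.0 | =a=> q12
  q9 = (0 + 0) | b.0 | b.a.0 | =b=> q12, =b=> q13
  q10 = ((b.0 + b.0) | (0 + 0 + (0 + 0)) + a.((0 + 0) | b.0)) | a.0 | =a=> q13, =a=> q14, =b=> q15
  q11 = 0 | (0 + 0 + (0 + 0)) | b.a.0 | =b=> q15
  q12 = (0 + 0) | 0 | b.a.0 | =b=> q16
  q13 = (0 + 0) | b.0 | a.0 | =a=> q17, =b=> q16
  q14 = ((b.0 + b.0) | (0 + 0 + (0 + 0)) + a.((0 + 0) | b.0)) | 0 | =a=> q17, =b=> q18
  q15 = 0 | (0 + 0 + (0 + 0)) | a.0 | =a=> q18
  q16 = (0 + 0) | 0 | a.0 | =a=> q19
  q17 = (0 + 0) | b.0 | 0 | =b=> q19
  q18 = 0 | (0 + 0 + (0 + 0)) | 0 | stopped
  q19 = (0 + 0) | 0 | 0 | stopped
Partition-refinement fixed point:
  B0 = {p0}
  B1 = {p2, p4, q3, q4}
  B2 = {p6, p8, q7, q8}
  B3 = {p10, p12, q11, q12}
  B4 = {p14, p16, q15, q16}
  B5 = {p18, p19, q18, q19}
  B6 = {p1, q1}
  B7 = {p5, q5}
  B8 = {p9, q9}
  B9 = {p13, q13}
  B10 = {p17, q17}
  B11 = {p3}
  B12 = {p7}
  B13 = {p11}
  B14 = {p15}
  B15 = {q0}
  B16 = {q2}
  B17 = {q6}
  B18 = {q10}
  B19 = {q14}
p0 ∈ B0, q0 ∈ B15 → different blocks

P ≁ Q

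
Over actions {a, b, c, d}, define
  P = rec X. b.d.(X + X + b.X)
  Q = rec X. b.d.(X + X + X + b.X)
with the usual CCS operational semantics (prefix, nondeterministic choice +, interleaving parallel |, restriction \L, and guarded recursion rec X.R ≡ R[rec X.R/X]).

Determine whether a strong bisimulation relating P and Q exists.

bisimilar

Reachable graph of P (3 states):
  m0 = rec X. b.d.(X + X + b.X) | ··b··> m1
  m1 = d.((rec X. b.d.(X + X + b.X)) + (rec X. b.d.(X + X + b.X)) + b.(rec X. b.d.(X + X + b.X))) | ··d··> m2
  m2 = (rec X. b.d.(X + X + b.X)) + (rec X. b.d.(X + X + b.X)) + b.(rec X. b.d.(X + X + b.X)) | ··b··> m0, ··b··> m1
Reachable graph of Q (3 states):
  n0 = rec X. b.d.(X + X + X + b.X) | ··b··> n1
  n1 = d.((rec X. b.d.(X + X + X + b.X)) + (rec X. b.d.(X + X + X + b.X)) + (rec X. b.d.(X + X + X + b.X)) + b.(rec X. b.d.(X + X + X + b.X))) | ··d··> n2
  n2 = (rec X. b.d.(X + X + X + b.X)) + (rec X. b.d.(X + X + X + b.X)) + (rec X. b.d.(X + X + X + b.X)) + b.(rec X. b.d.(X + X + X + b.X)) | ··b··> n0, ··b··> n1
Coarsest stable partition (strong bisimilarity classes):
  B0 = {m0, n0}
  B1 = {m1, n1}
  B2 = {m2, n2}
m0 ∈ B0, n0 ∈ B0 → same block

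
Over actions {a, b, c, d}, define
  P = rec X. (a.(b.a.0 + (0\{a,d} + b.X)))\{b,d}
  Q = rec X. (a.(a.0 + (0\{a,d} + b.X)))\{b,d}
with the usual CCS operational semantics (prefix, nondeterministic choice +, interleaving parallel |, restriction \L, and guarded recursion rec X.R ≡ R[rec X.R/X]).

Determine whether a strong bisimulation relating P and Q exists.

P ≁ Q

Reachable graph of P (2 states):
  u0 = rec X. (a.(b.a.0 + (0\{a,d} + b.X)))\{b,d} | -a-> u1
  u1 = (b.a.0 + (0\{a,d} + b.(rec X. (a.(b.a.0 + (0\{a,d} + b.X)))\{b,d})))\{b,d} | ∅
Reachable graph of Q (3 states):
  v0 = rec X. (a.(a.0 + (0\{a,d} + b.X)))\{b,d} | -a-> v1
  v1 = (a.0 + (0\{a,d} + b.(rec X. (a.(a.0 + (0\{a,d} + b.X)))\{b,d})))\{b,d} | -a-> v2
  v2 = 0\{b,d} | ∅
Bisimilarity quotient blocks:
  B0 = {u0, v1}
  B1 = {u1, v2}
  B2 = {v0}
u0 ∈ B0, v0 ∈ B2 → different blocks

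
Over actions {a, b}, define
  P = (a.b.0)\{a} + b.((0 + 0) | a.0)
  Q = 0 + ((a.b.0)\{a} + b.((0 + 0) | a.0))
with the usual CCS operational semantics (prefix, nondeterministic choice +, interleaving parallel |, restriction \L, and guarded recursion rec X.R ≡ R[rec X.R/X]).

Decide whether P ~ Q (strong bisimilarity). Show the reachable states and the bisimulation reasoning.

Reachable graph of P (3 states):
  u0 = (a.b.0)\{a} + b.((0 + 0) | a.0) has moves --b--▸ u1
  u1 = (0 + 0) | a.0 has moves --a--▸ u2
  u2 = (0 + 0) | 0 has moves (no moves)
Reachable graph of Q (3 states):
  v0 = 0 + ((a.b.0)\{a} + b.((0 + 0) | a.0)) has moves --b--▸ v1
  v1 = (0 + 0) | a.0 has moves --a--▸ v2
  v2 = (0 + 0) | 0 has moves (no moves)
Partition-refinement fixed point:
  B0 = {u0, v0}
  B1 = {u1, v1}
  B2 = {u2, v2}
u0 ∈ B0, v0 ∈ B0 → same block

YES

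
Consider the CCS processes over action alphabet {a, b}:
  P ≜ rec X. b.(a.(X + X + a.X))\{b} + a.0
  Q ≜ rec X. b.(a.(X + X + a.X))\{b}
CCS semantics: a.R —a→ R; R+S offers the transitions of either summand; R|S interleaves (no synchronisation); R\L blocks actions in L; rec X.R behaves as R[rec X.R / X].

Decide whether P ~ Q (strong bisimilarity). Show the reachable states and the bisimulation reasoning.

P's transition system — 6 states:
  m0 = rec X. b.(a.(X + X + a.X))\{b} + a.0 → —a→ m1, —b→ m2
  m1 = 0 → stopped
  m2 = (a.((rec X. b.(a.(X + X + a.X))\{b} + a.0) + (rec X. b.(a.(X + X + a.X))\{b} + a.0) + a.(rec X. b.(a.(X + X + a.X))\{b} + a.0)))\{b} → —a→ m3
  m3 = ((rec X. b.(a.(X + X + a.X))\{b} + a.0) + (rec X. b.(a.(X + X + a.X))\{b} + a.0) + a.(rec X. b.(a.(X + X + a.X))\{b} + a.0))\{b} → —a→ m4, —a→ m5
  m4 = (rec X. b.(a.(X + X + a.X))\{b} + a.0)\{b} → —a→ m5
  m5 = 0\{b} → stopped
Q's transition system — 4 states:
  n0 = rec X. b.(a.(X + X + a.X))\{b} → —b→ n1
  n1 = (a.((rec X. b.(a.(X + X + a.X))\{b}) + (rec X. b.(a.(X + X + a.X))\{b}) + a.(rec X. b.(a.(X + X + a.X))\{b})))\{b} → —a→ n2
  n2 = ((rec X. b.(a.(X + X + a.X))\{b}) + (rec X. b.(a.(X + X + a.X))\{b}) + a.(rec X. b.(a.(X + X + a.X))\{b}))\{b} → —a→ n3
  n3 = (rec X. b.(a.(X + X + a.X))\{b})\{b} → stopped
Partition-refinement fixed point:
  B0 = {m0}
  B1 = {m1, m5, n3}
  B2 = {m2}
  B3 = {m3}
  B4 = {m4, n2}
  B5 = {n0}
  B6 = {n1}
m0 ∈ B0, n0 ∈ B5 → different blocks

P ≁ Q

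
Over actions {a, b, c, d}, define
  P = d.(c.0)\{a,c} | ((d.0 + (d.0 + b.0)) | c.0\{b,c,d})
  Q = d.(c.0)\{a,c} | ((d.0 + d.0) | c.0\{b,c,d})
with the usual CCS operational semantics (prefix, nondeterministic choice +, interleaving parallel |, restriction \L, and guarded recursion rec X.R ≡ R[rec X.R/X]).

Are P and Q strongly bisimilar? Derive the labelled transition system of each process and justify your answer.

not bisimilar

Reachable graph of P (8 states):
  p0 = d.(c.0)\{a,c} | ((d.0 + (d.0 + b.0)) | c.0\{b,c,d}) ⊢ -b-> p1, -c-> p2, -d-> p1, -d-> p3
  p1 = d.(c.0)\{a,c} | (0 | c.0\{b,c,d}) ⊢ -c-> p4, -d-> p5
  p2 = d.(c.0)\{a,c} | ((d.0 + (d.0 + b.0)) | 0\{b,c,d}) ⊢ -b-> p4, -d-> p4, -d-> p6
  p3 = (c.0)\{a,c} | ((d.0 + (d.0 + b.0)) | c.0\{b,c,d}) ⊢ -b-> p5, -c-> p6, -d-> p5
  p4 = d.(c.0)\{a,c} | (0 | 0\{b,c,d}) ⊢ -d-> p7
  p5 = (c.0)\{a,c} | (0 | c.0\{b,c,d}) ⊢ -c-> p7
  p6 = (c.0)\{a,c} | ((d.0 + (d.0 + b.0)) | 0\{b,c,d}) ⊢ -b-> p7, -d-> p7
  p7 = (c.0)\{a,c} | (0 | 0\{b,c,d}) ⊢ deadlocked
Reachable graph of Q (8 states):
  q0 = d.(c.0)\{a,c} | ((d.0 + d.0) | c.0\{b,c,d}) ⊢ -c-> q1, -d-> q2, -d-> q3
  q1 = d.(c.0)\{a,c} | ((d.0 + d.0) | 0\{b,c,d}) ⊢ -d-> q4, -d-> q5
  q2 = (c.0)\{a,c} | ((d.0 + d.0) | c.0\{b,c,d}) ⊢ -c-> q4, -d-> q6
  q3 = d.(c.0)\{a,c} | (0 | c.0\{b,c,d}) ⊢ -c-> q5, -d-> q6
  q4 = (c.0)\{a,c} | ((d.0 + d.0) | 0\{b,c,d}) ⊢ -d-> q7
  q5 = d.(c.0)\{a,c} | (0 | 0\{b,c,d}) ⊢ -d-> q7
  q6 = (c.0)\{a,c} | (0 | c.0\{b,c,d}) ⊢ -c-> q7
  q7 = (c.0)\{a,c} | (0 | 0\{b,c,d}) ⊢ deadlocked
Bisimilarity quotient blocks:
  B0 = {p0}
  B1 = {p3}
  B2 = {p6}
  B3 = {p7, q7}
  B4 = {p5, q6}
  B5 = {p1, q2, q3}
  B6 = {p4, q4, q5}
  B7 = {p2}
  B8 = {q0}
  B9 = {q1}
p0 ∈ B0, q0 ∈ B8 → different blocks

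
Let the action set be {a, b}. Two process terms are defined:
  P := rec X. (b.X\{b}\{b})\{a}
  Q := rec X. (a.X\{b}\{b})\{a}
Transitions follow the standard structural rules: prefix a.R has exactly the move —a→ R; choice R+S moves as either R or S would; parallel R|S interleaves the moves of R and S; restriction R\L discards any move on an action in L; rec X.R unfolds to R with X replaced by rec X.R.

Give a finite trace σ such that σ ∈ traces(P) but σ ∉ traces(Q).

Reachable graph of P (2 states):
  s0 = rec X. (b.X\{b}\{b})\{a} :: —b→ s1
  s1 = (rec X. (b.X\{b}\{b})\{a})\{b}\{b}\{a} :: ∅
Reachable graph of Q (1 states):
  t0 = rec X. (a.X\{b}\{b})\{a} :: ∅
Run σ = ⟨b⟩ on P: start {s0}
  step 1 (b): {s1}
  — P admits the full trace.
Run σ = ⟨b⟩ on Q: start {t0}
  step 1 (b): no successor for Q

b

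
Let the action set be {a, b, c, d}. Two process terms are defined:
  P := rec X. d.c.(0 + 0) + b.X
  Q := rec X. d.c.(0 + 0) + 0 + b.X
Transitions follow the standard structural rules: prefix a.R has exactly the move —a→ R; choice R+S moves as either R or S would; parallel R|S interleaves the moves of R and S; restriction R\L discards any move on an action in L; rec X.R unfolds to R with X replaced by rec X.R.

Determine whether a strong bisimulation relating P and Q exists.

Reachable graph of P (3 states):
  s0 = rec X. d.c.(0 + 0) + b.X :: =b=> s0, =d=> s1
  s1 = c.(0 + 0) :: =c=> s2
  s2 = 0 + 0 :: (no moves)
Reachable graph of Q (3 states):
  t0 = rec X. d.c.(0 + 0) + 0 + b.X :: =b=> t0, =d=> t1
  t1 = c.(0 + 0) :: =c=> t2
  t2 = 0 + 0 :: (no moves)
Partition-refinement fixed point:
  B0 = {s0, t0}
  B1 = {s1, t1}
  B2 = {s2, t2}
s0 ∈ B0, t0 ∈ B0 → same block

P ~ Q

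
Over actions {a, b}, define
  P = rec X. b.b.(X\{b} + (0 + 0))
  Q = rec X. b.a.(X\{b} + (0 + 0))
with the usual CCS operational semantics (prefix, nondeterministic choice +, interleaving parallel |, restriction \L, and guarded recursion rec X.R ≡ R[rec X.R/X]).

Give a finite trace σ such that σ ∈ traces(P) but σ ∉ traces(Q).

bb

LTS(P): 3 reachable states
  p0 = rec X. b.b.(X\{b} + (0 + 0)) | —b→ p1
  p1 = b.((rec X. b.b.(X\{b} + (0 + 0)))\{b} + (0 + 0)) | —b→ p2
  p2 = (rec X. b.b.(X\{b} + (0 + 0)))\{b} + (0 + 0) | ·
LTS(Q): 3 reachable states
  q0 = rec X. b.a.(X\{b} + (0 + 0)) | —b→ q1
  q1 = a.((rec X. b.a.(X\{b} + (0 + 0)))\{b} + (0 + 0)) | —a→ q2
  q2 = (rec X. b.a.(X\{b} + (0 + 0)))\{b} + (0 + 0) | ·
Trace ⟨bb⟩ through P, begin at {p0}:
  step 1 (b): {p1}
  step 2 (b): {p2}
  ✓ P
Trace ⟨bb⟩ through Q, begin at {q0}:
  step 1 (b): {q1}
  step 2 (b): no successor for Q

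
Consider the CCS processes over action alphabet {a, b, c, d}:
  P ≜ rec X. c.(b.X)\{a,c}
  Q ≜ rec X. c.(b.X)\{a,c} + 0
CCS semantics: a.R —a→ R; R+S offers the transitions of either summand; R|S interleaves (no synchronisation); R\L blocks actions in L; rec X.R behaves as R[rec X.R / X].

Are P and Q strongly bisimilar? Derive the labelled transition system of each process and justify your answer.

Reachable graph of P (3 states):
  s0 = rec X. c.(b.X)\{a,c} ⊢ =c=> s1
  s1 = (b.(rec X. c.(b.X)\{a,c}))\{a,c} ⊢ =b=> s2
  s2 = (rec X. c.(b.X)\{a,c})\{a,c} ⊢ ∅
Reachable graph of Q (3 states):
  t0 = rec X. c.(b.X)\{a,c} + 0 ⊢ =c=> t1
  t1 = (b.(rec X. c.(b.X)\{a,c} + 0))\{a,c} ⊢ =b=> t2
  t2 = (rec X. c.(b.X)\{a,c} + 0)\{a,c} ⊢ ∅
Coarsest stable partition (strong bisimilarity classes):
  B0 = {s0, t0}
  B1 = {s1, t1}
  B2 = {s2, t2}
s0 ∈ B0, t0 ∈ B0 → same block

YES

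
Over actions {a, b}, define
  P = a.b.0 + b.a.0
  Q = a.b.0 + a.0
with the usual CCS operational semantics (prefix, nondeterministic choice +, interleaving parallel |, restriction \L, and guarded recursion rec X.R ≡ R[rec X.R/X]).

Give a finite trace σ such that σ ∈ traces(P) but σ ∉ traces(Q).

LTS(P): 4 reachable states
  u0 = a.b.0 + b.a.0 → -a-> u1, -b-> u2
  u1 = b.0 → -b-> u3
  u2 = a.0 → -a-> u3
  u3 = 0 → ·
LTS(Q): 3 reachable states
  v0 = a.b.0 + a.0 → -a-> v1, -a-> v2
  v1 = 0 → ·
  v2 = b.0 → -b-> v1
Run σ = ⟨b⟩ on P: start {u0}
  [1] b ⇒ {u2}
  P completes σ.
Run σ = ⟨b⟩ on Q: start {v0}
  [1] b ⇒ ∅  — Q cannot continue

b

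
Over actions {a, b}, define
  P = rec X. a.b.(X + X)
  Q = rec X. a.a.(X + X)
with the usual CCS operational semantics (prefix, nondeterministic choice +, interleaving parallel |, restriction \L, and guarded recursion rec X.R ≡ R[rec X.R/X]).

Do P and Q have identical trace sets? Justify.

trace-distinct — witness ⟨ab⟩

P's transition system — 3 states:
  p0 = rec X. a.b.(X + X) → =a=> p1
  p1 = b.((rec X. a.b.(X + X)) + (rec X. a.b.(X + X))) → =b=> p2
  p2 = (rec X. a.b.(X + X)) + (rec X. a.b.(X + X)) → =a=> p1
Q's transition system — 3 states:
  q0 = rec X. a.a.(X + X) → =a=> q1
  q1 = a.((rec X. a.a.(X + X)) + (rec X. a.a.(X + X))) → =a=> q2
  q2 = (rec X. a.a.(X + X)) + (rec X. a.a.(X + X)) → =a=> q1
Trace ⟨ab⟩ through P, begin at {p0}:
  [1] a ⇒ {p1}
  [2] b ⇒ {p2}
  — P admits the full trace.
Trace ⟨ab⟩ through Q, begin at {q0}:
  [1] a ⇒ {q1}
  [2] b ⇒ ∅  — Q cannot continue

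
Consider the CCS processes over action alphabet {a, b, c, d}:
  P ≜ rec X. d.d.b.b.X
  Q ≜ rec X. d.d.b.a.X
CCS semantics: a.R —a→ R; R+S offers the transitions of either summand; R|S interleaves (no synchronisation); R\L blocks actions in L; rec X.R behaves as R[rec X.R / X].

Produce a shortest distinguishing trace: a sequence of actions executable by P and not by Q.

ddbb

Reachable graph of P (4 states):
  m0 = rec X. d.d.b.b.X → —d→ m1
  m1 = d.b.b.(rec X. d.d.b.b.X) → —d→ m2
  m2 = b.b.(rec X. d.d.b.b.X) → —b→ m3
  m3 = b.(rec X. d.d.b.b.X) → —b→ m0
Reachable graph of Q (4 states):
  n0 = rec X. d.d.b.a.X → —d→ n1
  n1 = d.b.a.(rec X. d.d.b.a.X) → —d→ n2
  n2 = b.a.(rec X. d.d.b.a.X) → —b→ n3
  n3 = a.(rec X. d.d.b.a.X) → —a→ n0
Run σ = ⟨ddbb⟩ on P: start {m0}
  step 1 (d): {m1}
  step 2 (d): {m2}
  step 3 (b): {m3}
  step 4 (b): {m0}
  P completes σ.
Run σ = ⟨ddbb⟩ on Q: start {n0}
  step 1 (d): {n1}
  step 2 (d): {n2}
  step 3 (b): {n3}
  step 4 (b): no successor for Q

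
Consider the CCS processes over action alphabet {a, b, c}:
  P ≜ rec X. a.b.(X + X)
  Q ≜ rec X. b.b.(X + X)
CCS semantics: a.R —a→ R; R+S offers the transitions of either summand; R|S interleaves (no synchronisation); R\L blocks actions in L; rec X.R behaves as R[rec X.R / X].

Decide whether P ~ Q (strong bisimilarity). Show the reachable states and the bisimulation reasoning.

P's transition system — 3 states:
  u0 = rec X. a.b.(X + X) :: =a=> u1
  u1 = b.((rec X. a.b.(X + X)) + (rec X. a.b.(X + X))) :: =b=> u2
  u2 = (rec X. a.b.(X + X)) + (rec X. a.b.(X + X)) :: =a=> u1
Q's transition system — 3 states:
  v0 = rec X. b.b.(X + X) :: =b=> v1
  v1 = b.((rec X. b.b.(X + X)) + (rec X. b.b.(X + X))) :: =b=> v2
  v2 = (rec X. b.b.(X + X)) + (rec X. b.b.(X + X)) :: =b=> v1
Bisimilarity quotient blocks:
  B0 = {u0, u2}
  B1 = {u1}
  B2 = {v0, v1, v2}
u0 ∈ B0, v0 ∈ B2 → different blocks

P ≁ Q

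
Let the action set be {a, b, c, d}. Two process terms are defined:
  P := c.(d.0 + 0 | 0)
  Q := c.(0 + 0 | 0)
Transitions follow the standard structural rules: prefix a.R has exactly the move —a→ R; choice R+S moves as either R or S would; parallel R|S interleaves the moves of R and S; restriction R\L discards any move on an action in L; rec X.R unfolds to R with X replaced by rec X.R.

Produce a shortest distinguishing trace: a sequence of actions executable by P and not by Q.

cd

LTS(P): 3 reachable states
  m0 = c.(d.0 + 0 | 0) has moves —c→ m1
  m1 = d.0 + 0 | 0 has moves —d→ m2
  m2 = 0 has moves (no moves)
LTS(Q): 2 reachable states
  n0 = c.(0 + 0 | 0) has moves —c→ n1
  n1 = 0 + 0 | 0 has moves (no moves)
Trace ⟨cd⟩ through P, begin at {m0}:
  after c @ step 1: {m1}
  after d @ step 2: {m2}
  ✓ P
Trace ⟨cd⟩ through Q, begin at {n0}:
  after c @ step 1: {n1}
  after d @ step 2: ∅ (Q stuck)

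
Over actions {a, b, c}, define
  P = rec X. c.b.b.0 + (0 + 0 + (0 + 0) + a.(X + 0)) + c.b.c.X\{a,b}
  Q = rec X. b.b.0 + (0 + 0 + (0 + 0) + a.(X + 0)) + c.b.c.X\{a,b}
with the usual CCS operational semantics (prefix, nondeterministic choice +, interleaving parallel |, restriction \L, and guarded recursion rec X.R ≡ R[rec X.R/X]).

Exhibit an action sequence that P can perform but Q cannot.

cbb

LTS(P): 10 reachable states
  s0 = rec X. c.b.b.0 + (0 + 0 + (0 + 0) + a.(X + 0)) + c.b.c.X\{a,b} :: ··a··> s1, ··c··> s2, ··c··> s3
  s1 = (rec X. c.b.b.0 + (0 + 0 + (0 + 0) + a.(X + 0)) + c.b.c.X\{a,b}) + 0 :: ··a··> s1, ··c··> s2, ··c··> s3
  s2 = b.b.0 :: ··b··> s4
  s3 = b.c.(rec X. c.b.b.0 + (0 + 0 + (0 + 0) + a.(X + 0)) + c.b.c.X\{a,b})\{a,b} :: ··b··> s5
  s4 = b.0 :: ··b··> s6
  s5 = c.(rec X. c.b.b.0 + (0 + 0 + (0 + 0) + a.(X + 0)) + c.b.c.X\{a,b})\{a,b} :: ··c··> s7
  s6 = 0 :: (no moves)
  s7 = (rec X. c.b.b.0 + (0 + 0 + (0 + 0) + a.(X + 0)) + c.b.c.X\{a,b})\{a,b} :: ··c··> s8, ··c··> s9
  s8 = (b.b.0)\{a,b} :: (no moves)
  s9 = (b.c.(rec X. c.b.b.0 + (0 + 0 + (0 + 0) + a.(X + 0)) + c.b.c.X\{a,b})\{a,b})\{a,b} :: (no moves)
LTS(Q): 8 reachable states
  t0 = rec X. b.b.0 + (0 + 0 + (0 + 0) + a.(X + 0)) + c.b.c.X\{a,b} :: ··a··> t1, ··b··> t2, ··c··> t3
  t1 = (rec X. b.b.0 + (0 + 0 + (0 + 0) + a.(X + 0)) + c.b.c.X\{a,b}) + 0 :: ··a··> t1, ··b··> t2, ··c··> t3
  t2 = b.0 :: ··b··> t4
  t3 = b.c.(rec X. b.b.0 + (0 + 0 + (0 + 0) + a.(X + 0)) + c.b.c.X\{a,b})\{a,b} :: ··b··> t5
  t4 = 0 :: (no moves)
  t5 = c.(rec X. b.b.0 + (0 + 0 + (0 + 0) + a.(X + 0)) + c.b.c.X\{a,b})\{a,b} :: ··c··> t6
  t6 = (rec X. b.b.0 + (0 + 0 + (0 + 0) + a.(X + 0)) + c.b.c.X\{a,b})\{a,b} :: ··c··> t7
  t7 = (b.c.(rec X. b.b.0 + (0 + 0 + (0 + 0) + a.(X + 0)) + c.b.c.X\{a,b})\{a,b})\{a,b} :: (no moves)
Trace ⟨cbb⟩ through P, begin at {s0}:
  [1] c ⇒ {s2, s3}
  [2] b ⇒ {s4, s5}
  [3] b ⇒ {s6}
  ✓ P
Trace ⟨cbb⟩ through Q, begin at {t0}:
  [1] c ⇒ {t3}
  [2] b ⇒ {t5}
  [3] b ⇒ ∅  — Q cannot continue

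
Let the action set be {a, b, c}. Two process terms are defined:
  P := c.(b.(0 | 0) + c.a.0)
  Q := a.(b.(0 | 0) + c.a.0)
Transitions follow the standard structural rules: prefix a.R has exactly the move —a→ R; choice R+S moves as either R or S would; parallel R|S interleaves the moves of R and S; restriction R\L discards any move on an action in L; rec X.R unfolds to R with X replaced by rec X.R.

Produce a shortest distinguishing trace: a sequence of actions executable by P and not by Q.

Reachable graph of P (5 states):
  s0 = c.(b.(0 | 0) + c.a.0) has moves —c→ s1
  s1 = b.(0 | 0) + c.a.0 has moves —b→ s2, —c→ s3
  s2 = 0 | 0 has moves deadlocked
  s3 = a.0 has moves —a→ s4
  s4 = 0 has moves deadlocked
Reachable graph of Q (5 states):
  t0 = a.(b.(0 | 0) + c.a.0) has moves —a→ t1
  t1 = b.(0 | 0) + c.a.0 has moves —b→ t2, —c→ t3
  t2 = 0 | 0 has moves deadlocked
  t3 = a.0 has moves —a→ t4
  t4 = 0 has moves deadlocked
Trace ⟨c⟩ through P, begin at {s0}:
  after c @ step 1: {s1}
  — P admits the full trace.
Trace ⟨c⟩ through Q, begin at {t0}:
  after c @ step 1: ∅ (Q stuck)

c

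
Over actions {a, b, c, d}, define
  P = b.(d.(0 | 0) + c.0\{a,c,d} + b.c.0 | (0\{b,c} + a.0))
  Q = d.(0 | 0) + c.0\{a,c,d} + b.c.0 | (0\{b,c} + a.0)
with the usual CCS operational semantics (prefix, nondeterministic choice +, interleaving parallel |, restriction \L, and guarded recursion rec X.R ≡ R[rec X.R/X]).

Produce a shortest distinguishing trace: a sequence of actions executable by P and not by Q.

P's transition system — 8 states:
  s0 = b.(d.(0 | 0) + c.0\{a,c,d} + b.c.0 | (0\{b,c} + a.0)) has moves =b=> s1
  s1 = d.(0 | 0) + c.0\{a,c,d} + b.c.0 | (0\{b,c} + a.0) has moves =a=> s2, =b=> s3, =c=> s4, =d=> s5
  s2 = b.c.0 | 0 has moves =b=> s6
  s3 = c.0 | (0\{b,c} + a.0) has moves =a=> s6, =c=> s7
  s4 = 0\{a,c,d} has moves stopped
  s5 = 0 | 0 has moves stopped
  s6 = c.0 | 0 has moves =c=> s5
  s7 = 0 | (0\{b,c} + a.0) has moves =a=> s5
Q's transition system — 7 states:
  t0 = d.(0 | 0) + c.0\{a,c,d} + b.c.0 | (0\{b,c} + a.0) has moves =a=> t1, =b=> t2, =c=> t3, =d=> t4
  t1 = b.c.0 | 0 has moves =b=> t5
  t2 = c.0 | (0\{b,c} + a.0) has moves =a=> t5, =c=> t6
  t3 = 0\{a,c,d} has moves stopped
  t4 = 0 | 0 has moves stopped
  t5 = c.0 | 0 has moves =c=> t4
  t6 = 0 | (0\{b,c} + a.0) has moves =a=> t4
Run σ = ⟨bb⟩ on P: start {s0}
  [1] b ⇒ {s1}
  [2] b ⇒ {s3}
  P completes σ.
Run σ = ⟨bb⟩ on Q: start {t0}
  [1] b ⇒ {t2}
  [2] b ⇒ no successor for Q

bb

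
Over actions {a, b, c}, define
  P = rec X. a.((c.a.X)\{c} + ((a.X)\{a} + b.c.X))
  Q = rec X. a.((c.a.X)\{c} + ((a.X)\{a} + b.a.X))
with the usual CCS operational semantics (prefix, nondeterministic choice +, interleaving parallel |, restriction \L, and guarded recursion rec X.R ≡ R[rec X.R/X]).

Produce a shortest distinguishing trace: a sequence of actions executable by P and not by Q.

abc

LTS(P): 3 reachable states
  u0 = rec X. a.((c.a.X)\{c} + ((a.X)\{a} + b.c.X)) | --a--▸ u1
  u1 = (c.a.(rec X. a.((c.a.X)\{c} + ((a.X)\{a} + b.c.X))))\{c} + ((a.(rec X. a.((c.a.X)\{c} + ((a.X)\{a} + b.c.X))))\{a} + b.c.(rec X. a.((c.a.X)\{c} + ((a.X)\{a} + b.c.X)))) | --b--▸ u2
  u2 = c.(rec X. a.((c.a.X)\{c} + ((a.X)\{a} + b.c.X))) | --c--▸ u0
LTS(Q): 3 reachable states
  v0 = rec X. a.((c.a.X)\{c} + ((a.X)\{a} + b.a.X)) | --a--▸ v1
  v1 = (c.a.(rec X. a.((c.a.X)\{c} + ((a.X)\{a} + b.a.X))))\{c} + ((a.(rec X. a.((c.a.X)\{c} + ((a.X)\{a} + b.a.X))))\{a} + b.a.(rec X. a.((c.a.X)\{c} + ((a.X)\{a} + b.a.X)))) | --b--▸ v2
  v2 = a.(rec X. a.((c.a.X)\{c} + ((a.X)\{a} + b.a.X))) | --a--▸ v0
Trace ⟨abc⟩ through P, begin at {u0}:
  after a @ step 1: {u1}
  after b @ step 2: {u2}
  after c @ step 3: {u0}
  P completes σ.
Trace ⟨abc⟩ through Q, begin at {v0}:
  after a @ step 1: {v1}
  after b @ step 2: {v2}
  after c @ step 3: no successor for Q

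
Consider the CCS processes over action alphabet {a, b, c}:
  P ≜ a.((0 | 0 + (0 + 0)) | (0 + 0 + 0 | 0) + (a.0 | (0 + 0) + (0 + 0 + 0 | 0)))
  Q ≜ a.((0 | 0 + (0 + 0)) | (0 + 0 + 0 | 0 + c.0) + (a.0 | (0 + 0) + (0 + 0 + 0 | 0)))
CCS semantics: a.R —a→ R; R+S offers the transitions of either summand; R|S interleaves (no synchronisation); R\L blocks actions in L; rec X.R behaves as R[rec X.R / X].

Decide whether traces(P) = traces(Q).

LTS(P): 3 reachable states
  p0 = a.((0 | 0 + (0 + 0)) | (0 + 0 + 0 | 0) + (a.0 | (0 + 0) + (0 + 0 + 0 | 0))) :: ··a··> p1
  p1 = (0 | 0 + (0 + 0)) | (0 + 0 + 0 | 0) + (a.0 | (0 + 0) + (0 + 0 + 0 | 0)) :: ··a··> p2
  p2 = 0 | (0 + 0) :: deadlocked
LTS(Q): 4 reachable states
  q0 = a.((0 | 0 + (0 + 0)) | (0 + 0 + 0 | 0 + c.0) + (a.0 | (0 + 0) + (0 + 0 + 0 | 0))) :: ··a··> q1
  q1 = (0 | 0 + (0 + 0)) | (0 + 0 + 0 | 0 + c.0) + (a.0 | (0 + 0) + (0 + 0 + 0 | 0)) :: ··a··> q2, ··c··> q3
  q2 = 0 | (0 + 0) :: deadlocked
  q3 = (0 | 0 + (0 + 0)) | 0 :: deadlocked
Run σ = ⟨ac⟩ on Q: start {q0}
  after a @ step 1: {q1}
  after c @ step 2: {q3}
  — Q admits the full trace.
Run σ = ⟨ac⟩ on P: start {p0}
  after a @ step 1: {p1}
  after c @ step 2: ∅ (P stuck)

NO — witness ⟨ac⟩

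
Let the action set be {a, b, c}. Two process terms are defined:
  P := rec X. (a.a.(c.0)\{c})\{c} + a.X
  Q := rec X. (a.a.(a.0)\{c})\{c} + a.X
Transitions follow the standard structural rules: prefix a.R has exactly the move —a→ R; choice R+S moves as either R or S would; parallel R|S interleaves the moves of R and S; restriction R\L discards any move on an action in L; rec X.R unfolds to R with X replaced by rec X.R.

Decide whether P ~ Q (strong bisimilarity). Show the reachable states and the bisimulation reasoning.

P's transition system — 3 states:
  s0 = rec X. (a.a.(c.0)\{c})\{c} + a.X has moves -a-> s0, -a-> s1
  s1 = (a.(c.0)\{c})\{c} has moves -a-> s2
  s2 = (c.0)\{c}\{c} has moves deadlocked
Q's transition system — 4 states:
  t0 = rec X. (a.a.(a.0)\{c})\{c} + a.X has moves -a-> t0, -a-> t1
  t1 = (a.(a.0)\{c})\{c} has moves -a-> t2
  t2 = (a.0)\{c}\{c} has moves -a-> t3
  t3 = 0\{c}\{c} has moves deadlocked
Partition-refinement fixed point:
  B0 = {s0}
  B1 = {s1, t2}
  B2 = {s2, t3}
  B3 = {t0}
  B4 = {t1}
s0 ∈ B0, t0 ∈ B3 → different blocks

not bisimilar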